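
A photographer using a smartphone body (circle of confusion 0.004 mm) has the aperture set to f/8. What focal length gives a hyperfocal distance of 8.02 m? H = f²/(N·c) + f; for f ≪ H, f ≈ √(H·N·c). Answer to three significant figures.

16.0 mm

From H = f²/(N·c) + f, with f ≪ H: f ≈ √(H·N·c) = √(8020 × 8 × 0.004) = √256.64 ≈ 16.02 mm.
The +f correction barely moves this — solving exactly, f² + N·c·f − N·c·H = 0 ⇒ f = (−N·c + √((N·c)² + 4·N·c·H))/2 = (−0.032 + √1026.6)/2 ≈ 16.004 mm, so f ≈ 16.0 mm.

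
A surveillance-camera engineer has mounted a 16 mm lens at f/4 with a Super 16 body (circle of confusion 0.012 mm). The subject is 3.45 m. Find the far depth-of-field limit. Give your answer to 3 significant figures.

9.69 m

Hyperfocal distance H = f²/(N·c) + f = 16²/(4 × 0.012) + 16 = 256/0.048 + 16 ≈ 5349.3 mm ≈ 5.349 m.
Far limit Df = s·(H − f)/(H − s) = 3450 × (5349.3 − 16) / (5349.3 − 3450) = 3450 × 5333.3 / 1899.3 ≈ 9687.6 mm ≈ 9.69 m.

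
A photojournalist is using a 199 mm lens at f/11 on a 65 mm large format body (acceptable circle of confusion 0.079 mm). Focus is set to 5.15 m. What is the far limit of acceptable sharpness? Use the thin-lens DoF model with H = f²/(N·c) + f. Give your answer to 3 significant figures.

Hyperfocal distance H = f²/(N·c) + f = 199²/(11 × 0.079) + 199 = 39601/0.869 + 199 ≈ 45769.8 mm ≈ 45.77 m.
Far limit Df = s·(H − f)/(H − s) = 5150 × (45769.8 − 199) / (45769.8 − 5150) = 5150 × 45570.8 / 40619.8 ≈ 5777.7 mm ≈ 5.78 m.

5.78 m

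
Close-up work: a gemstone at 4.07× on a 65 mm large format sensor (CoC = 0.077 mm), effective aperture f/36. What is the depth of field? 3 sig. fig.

0.335 mm

At magnification m, DoF ≈ 2·N_eff·c/m² = 2 × 36 × 0.077 / 4.07² = 5.544 / 16.56 ≈ 0.335 mm.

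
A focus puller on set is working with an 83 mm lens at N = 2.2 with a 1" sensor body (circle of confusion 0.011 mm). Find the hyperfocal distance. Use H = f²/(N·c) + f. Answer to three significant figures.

Hyperfocal distance H = f²/(N·c) + f = 83²/(2.2 × 0.011) + 83 = 6889/0.0242 + 83 ≈ 284752.4 mm ≈ 285 m.

285 m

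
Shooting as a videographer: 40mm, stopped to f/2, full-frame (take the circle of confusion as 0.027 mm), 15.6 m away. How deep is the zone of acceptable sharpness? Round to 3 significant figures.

Hyperfocal distance H = f²/(N·c) + f = 40²/(2 × 0.027) + 40 = 1600/0.054 + 40 ≈ 29669.6 mm ≈ 29.67 m.
Near limit Dn = s·(H − f)/(H + s − 2f) = 15600 × (29669.6 − 40) / (29669.6 + 15600 − 2 × 40) = 15600 × 29629.6 / 45189.6 ≈ 10229 mm.
Far limit Df = s·(H − f)/(H − s) = 15600 × (29669.6 − 40) / (29669.6 − 15600) = 15600 × 29629.6 / 14069.6 ≈ 32852 mm.
Depth of field = Df − Dn = 32852 − 10229 ≈ 22623 mm ≈ 22.6 m.

22.6 m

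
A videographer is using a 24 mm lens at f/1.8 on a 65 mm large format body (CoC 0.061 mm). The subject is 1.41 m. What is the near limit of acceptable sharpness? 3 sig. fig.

Hyperfocal distance H = f²/(N·c) + f = 24²/(1.8 × 0.061) + 24 = 576/0.1098 + 24 ≈ 5269.9 mm ≈ 5.270 m.
Near limit Dn = s·(H − f)/(H + s − 2f) = 1410 × (5269.9 − 24) / (5269.9 + 1410 − 2 × 24) = 1410 × 5245.9 / 6631.9 ≈ 1115.3 mm ≈ 1.12 m.

1.12 m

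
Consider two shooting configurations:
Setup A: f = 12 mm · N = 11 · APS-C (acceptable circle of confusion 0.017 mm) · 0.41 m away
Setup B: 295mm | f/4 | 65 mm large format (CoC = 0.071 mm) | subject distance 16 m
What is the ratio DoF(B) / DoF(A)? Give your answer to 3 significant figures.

2.84

Setup A: H = 12²/(11×0.017) + 12 ≈ 782.1 mm; DoF = Df − Dn = 848.59 − 270.30 ≈ 578.29 mm.
Setup B: H = 295²/(4×0.071) + 295 ≈ 306721.1 mm; DoF = Df − Dn = 16864.3 − 15219.9 ≈ 1644.4 mm.
Ratio = 1644.4 / 578.29 ≈ 2.84.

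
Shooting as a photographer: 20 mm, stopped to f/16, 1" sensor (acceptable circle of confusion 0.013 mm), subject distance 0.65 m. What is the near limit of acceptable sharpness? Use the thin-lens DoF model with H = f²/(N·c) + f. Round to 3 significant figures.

490 mm

Hyperfocal distance H = f²/(N·c) + f = 20²/(16 × 0.013) + 20 = 400/0.208 + 20 ≈ 1943.1 mm ≈ 1.943 m.
Near limit Dn = s·(H − f)/(H + s − 2f) = 650 × (1943.1 − 20) / (1943.1 + 650 − 2 × 20) = 650 × 1923.1 / 2553.1 ≈ 489.61 mm.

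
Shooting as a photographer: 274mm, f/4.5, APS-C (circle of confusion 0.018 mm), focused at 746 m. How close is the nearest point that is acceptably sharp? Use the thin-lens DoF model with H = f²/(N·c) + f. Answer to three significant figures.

413 m

Hyperfocal distance H = f²/(N·c) + f = 274²/(4.5 × 0.018) + 274 = 75076/0.081 + 274 ≈ 927138.2 mm ≈ 927.1 m.
Near limit Dn = s·(H − f)/(H + s − 2f) = 746000 × (927138.2 − 274) / (927138.2 + 746000 − 2 × 274) = 746000 × 926864.2 / 1672590.2 ≈ 413395 mm ≈ 413 m.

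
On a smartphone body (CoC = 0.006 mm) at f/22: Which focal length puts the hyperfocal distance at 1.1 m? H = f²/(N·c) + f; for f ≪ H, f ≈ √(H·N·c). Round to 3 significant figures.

From H = f²/(N·c) + f, with f ≪ H: f ≈ √(H·N·c) = √(1100 × 22 × 0.006) = √145.20 ≈ 12.05 mm.
Exact: f² + N·c·f − N·c·H = 0 ⇒ f = (−N·c + √((N·c)² + 4·N·c·H))/2 = (−0.132 + √580.82)/2 ≈ 11.984 mm ≈ 12.0 mm.

12.0 mm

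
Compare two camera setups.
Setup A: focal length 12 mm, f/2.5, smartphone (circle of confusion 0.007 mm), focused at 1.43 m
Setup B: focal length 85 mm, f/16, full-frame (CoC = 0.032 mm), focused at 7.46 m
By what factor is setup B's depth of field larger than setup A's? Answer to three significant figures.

Setup A: H = 12²/(2.5×0.007) + 12 ≈ 8240.6 mm; DoF = Df − Dn = 1727.73 − 1219.80 ≈ 507.93 mm.
Setup B: H = 85²/(16×0.032) + 85 ≈ 14196.3 mm; DoF = Df − Dn = 15627 − 4899 ≈ 10728 mm.
Ratio = 10728 / 507.93 ≈ 21.1.

21.1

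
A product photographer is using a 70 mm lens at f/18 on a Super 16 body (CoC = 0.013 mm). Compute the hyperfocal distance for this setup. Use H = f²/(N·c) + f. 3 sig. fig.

21.0 m

Hyperfocal distance H = f²/(N·c) + f = 70²/(18 × 0.013) + 70 = 4900/0.234 + 70 ≈ 21010.2 mm ≈ 21.0 m.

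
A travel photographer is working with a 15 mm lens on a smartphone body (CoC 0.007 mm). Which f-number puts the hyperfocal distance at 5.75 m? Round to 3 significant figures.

f/5.60

Rearrange H = f²/(N·c) + f for N: N = f² / ((H − f)·c).
N = 15² / ((5750 − 15) × 0.007) = 225 / 40.15 ≈ 5.60.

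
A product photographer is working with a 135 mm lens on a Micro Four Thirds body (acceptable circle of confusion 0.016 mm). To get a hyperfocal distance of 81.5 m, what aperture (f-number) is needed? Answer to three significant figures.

f/14

Rearrange H = f²/(N·c) + f for N: N = f² / ((H − f)·c).
N = 135² / ((81500 − 135) × 0.016) = 18225 / 1302 ≈ 14.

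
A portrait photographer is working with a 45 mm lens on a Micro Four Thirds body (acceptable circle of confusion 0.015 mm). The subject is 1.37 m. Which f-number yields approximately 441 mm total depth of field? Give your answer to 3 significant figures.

Write h = H − f = f²/(N·c). The thin-lens limits are Dn = s·h/(h + (s−f)) and Df = s·h/(h − (s−f)), so DoF = Df − Dn = 2·s·(s−f)·h / (h² − (s−f)²).
That is a quadratic in h: DoF·h² − 2·s·(s−f)·h − DoF·(s−f)² = 0 ⇒ h = (s−f)·(s + √(s² + DoF²)) / DoF = 1325 × (1370 + √(1370² + 441²)) / 441 = 1325 × (1370 + 1439.23) / 441 ≈ 8440.4 mm.
Then N = f²/(c·h) = 45² / (0.015 × 8440.4) = 2025 / 126.61 ≈ 16.

f/16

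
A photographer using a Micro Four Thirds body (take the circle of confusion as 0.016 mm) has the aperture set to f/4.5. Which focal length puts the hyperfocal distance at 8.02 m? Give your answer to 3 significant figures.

24.0 mm

From H = f²/(N·c) + f, with f ≪ H: f ≈ √(H·N·c) = √(8020 × 4.5 × 0.016) = √577.44 ≈ 24.03 mm.
The +f correction barely moves this — solving exactly, f² + N·c·f − N·c·H = 0 ⇒ f = (−N·c + √((N·c)² + 4·N·c·H))/2 = (−0.072 + √2309.8)/2 ≈ 23.994 mm, so f ≈ 24.0 mm.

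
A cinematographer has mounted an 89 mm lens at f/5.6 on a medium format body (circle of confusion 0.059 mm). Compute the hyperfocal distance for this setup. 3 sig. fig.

24.1 m

Hyperfocal distance H = f²/(N·c) + f = 89²/(5.6 × 0.059) + 89 = 7921/0.3304 + 89 ≈ 24063.0 mm ≈ 24.1 m.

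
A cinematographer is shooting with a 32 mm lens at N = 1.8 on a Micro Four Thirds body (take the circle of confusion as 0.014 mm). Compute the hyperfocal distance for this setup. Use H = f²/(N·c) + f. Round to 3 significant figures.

40.7 m

Hyperfocal distance H = f²/(N·c) + f = 32²/(1.8 × 0.014) + 32 = 1024/0.0252 + 32 ≈ 40666.9 mm ≈ 40.7 m.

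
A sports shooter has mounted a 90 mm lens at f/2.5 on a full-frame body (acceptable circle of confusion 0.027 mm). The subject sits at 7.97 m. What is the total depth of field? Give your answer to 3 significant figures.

1.05 m

Hyperfocal distance H = f²/(N·c) + f = 90²/(2.5 × 0.027) + 90 = 8100/0.0675 + 90 ≈ 120090.0 mm ≈ 120.1 m.
Near limit Dn = s·(H − f)/(H + s − 2f) = 7970 × (120090.0 − 90) / (120090.0 + 7970 − 2 × 90) = 7970 × 120000.0 / 127880.0 ≈ 7478.9 mm.
Far limit Df = s·(H − f)/(H − s) = 7970 × (120090.0 − 90) / (120090.0 − 7970) = 7970 × 120000.0 / 112120.0 ≈ 8530.1 mm.
Depth of field = Df − Dn = 8530.1 − 7478.9 ≈ 1051.2 mm ≈ 1.05 m.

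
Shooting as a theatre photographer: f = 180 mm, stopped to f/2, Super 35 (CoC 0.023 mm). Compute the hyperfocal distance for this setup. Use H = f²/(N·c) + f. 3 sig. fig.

Hyperfocal distance H = f²/(N·c) + f = 180²/(2 × 0.023) + 180 = 32400/0.046 + 180 ≈ 704527.8 mm ≈ 705 m.

705 m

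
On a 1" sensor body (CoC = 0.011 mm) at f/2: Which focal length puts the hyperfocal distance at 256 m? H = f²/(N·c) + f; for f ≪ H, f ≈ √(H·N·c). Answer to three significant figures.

From H = f²/(N·c) + f, with f ≪ H: f ≈ √(H·N·c) = √(256000 × 2 × 0.011) = √5632.0 ≈ 75.05 mm.
Exact: f² + N·c·f − N·c·H = 0 ⇒ f = (−N·c + √((N·c)² + 4·N·c·H))/2 = (−0.022 + √22528)/2 ≈ 75.036 mm ≈ 75.0 mm.

75.0 mm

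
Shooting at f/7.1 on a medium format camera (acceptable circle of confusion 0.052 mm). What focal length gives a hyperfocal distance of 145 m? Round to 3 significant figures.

From H = f²/(N·c) + f, with f ≪ H: f ≈ √(H·N·c) = √(145000 × 7.1 × 0.052) = √53534 ≈ 231.4 mm.
The +f correction barely moves this — solving exactly, f² + N·c·f − N·c·H = 0 ⇒ f = (−N·c + √((N·c)² + 4·N·c·H))/2 = (−0.3692 + √214136)/2 ≈ 231.19 mm, so f ≈ 231 mm.

231 mm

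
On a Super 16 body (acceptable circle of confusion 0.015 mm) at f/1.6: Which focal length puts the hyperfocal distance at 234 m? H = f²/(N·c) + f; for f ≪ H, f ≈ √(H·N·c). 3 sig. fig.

From H = f²/(N·c) + f, with f ≪ H: f ≈ √(H·N·c) = √(234000 × 1.6 × 0.015) = √5616.0 ≈ 74.94 mm.
The +f correction barely moves this — solving exactly, f² + N·c·f − N·c·H = 0 ⇒ f = (−N·c + √((N·c)² + 4·N·c·H))/2 = (−0.024 + √22464)/2 ≈ 74.928 mm, so f ≈ 74.9 mm.

74.9 mm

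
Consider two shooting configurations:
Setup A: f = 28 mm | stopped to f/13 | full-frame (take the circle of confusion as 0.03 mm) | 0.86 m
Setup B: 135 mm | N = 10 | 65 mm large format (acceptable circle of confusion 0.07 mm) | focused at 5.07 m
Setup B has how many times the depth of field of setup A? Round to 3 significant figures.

2.32

Setup A: H = 28²/(13×0.03) + 28 ≈ 2038.3 mm; DoF = Df − Dn = 1467.27 − 608.26 ≈ 859.01 mm.
Setup B: H = 135²/(10×0.07) + 135 ≈ 26170.7 mm; DoF = Df − Dn = 6255.8 − 4262.1 ≈ 1993.7 mm.
Ratio = 1993.7 / 859.01 ≈ 2.32.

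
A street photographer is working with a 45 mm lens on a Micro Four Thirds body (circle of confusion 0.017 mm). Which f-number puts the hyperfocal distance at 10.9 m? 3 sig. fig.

Rearrange H = f²/(N·c) + f for N: N = f² / ((H − f)·c).
N = 45² / ((10900 − 45) × 0.017) = 2025 / 184.5 ≈ 11.

f/11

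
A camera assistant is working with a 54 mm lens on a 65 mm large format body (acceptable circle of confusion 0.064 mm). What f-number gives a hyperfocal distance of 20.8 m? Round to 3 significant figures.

Rearrange H = f²/(N·c) + f for N: N = f² / ((H − f)·c).
N = 54² / ((20800 − 54) × 0.064) = 2916 / 1328 ≈ 2.20.

f/2.20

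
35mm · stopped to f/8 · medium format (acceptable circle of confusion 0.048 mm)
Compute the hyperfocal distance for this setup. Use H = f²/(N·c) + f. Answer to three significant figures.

Hyperfocal distance H = f²/(N·c) + f = 35²/(8 × 0.048) + 35 = 1225/0.384 + 35 ≈ 3225.1 mm ≈ 3.23 m.

3.23 m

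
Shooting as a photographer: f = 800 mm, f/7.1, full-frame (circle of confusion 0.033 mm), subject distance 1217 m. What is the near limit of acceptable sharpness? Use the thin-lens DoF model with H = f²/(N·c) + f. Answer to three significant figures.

842 m

Hyperfocal distance H = f²/(N·c) + f = 800²/(7.1 × 0.033) + 800 = 640000/0.2343 + 800 ≈ 2732340.8 mm ≈ 2732 m.
Near limit Dn = s·(H − f)/(H + s − 2f) = 1217000 × (2732340.8 − 800) / (2732340.8 + 1217000 − 2 × 800) = 1217000 × 2731540.8 / 3947740.8 ≈ 842073 mm ≈ 842 m.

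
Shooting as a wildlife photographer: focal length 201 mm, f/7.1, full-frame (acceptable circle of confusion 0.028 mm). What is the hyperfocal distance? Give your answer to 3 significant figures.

Hyperfocal distance H = f²/(N·c) + f = 201²/(7.1 × 0.028) + 201 = 40401/0.1988 + 201 ≈ 203425.3 mm ≈ 203 m.

203 m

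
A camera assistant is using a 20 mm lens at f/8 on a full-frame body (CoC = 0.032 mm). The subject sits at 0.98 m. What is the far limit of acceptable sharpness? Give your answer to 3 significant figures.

Hyperfocal distance H = f²/(N·c) + f = 20²/(8 × 0.032) + 20 = 400/0.256 + 20 ≈ 1582.5 mm ≈ 1.583 m.
Far limit Df = s·(H − f)/(H − s) = 980 × (1582.5 − 20) / (1582.5 − 980) = 980 × 1562.5 / 602.5 ≈ 2541.5 mm ≈ 2.54 m.

2.54 m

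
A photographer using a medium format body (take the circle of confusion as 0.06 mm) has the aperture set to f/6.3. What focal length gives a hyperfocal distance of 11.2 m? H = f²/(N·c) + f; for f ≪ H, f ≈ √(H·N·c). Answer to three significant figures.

From H = f²/(N·c) + f, with f ≪ H: f ≈ √(H·N·c) = √(11200 × 6.3 × 0.06) = √4233.6 ≈ 65.07 mm.
Exact: f² + N·c·f − N·c·H = 0 ⇒ f = (−N·c + √((N·c)² + 4·N·c·H))/2 = (−0.378 + √16935)/2 ≈ 64.877 mm ≈ 64.9 mm.

64.9 mm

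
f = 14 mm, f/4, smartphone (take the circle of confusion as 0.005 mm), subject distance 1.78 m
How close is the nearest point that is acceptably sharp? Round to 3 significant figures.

Hyperfocal distance H = f²/(N·c) + f = 14²/(4 × 0.005) + 14 = 196/0.02 + 14 ≈ 9814.0 mm ≈ 9.814 m.
Near limit Dn = s·(H − f)/(H + s − 2f) = 1780 × (9814.0 − 14) / (9814.0 + 1780 − 2 × 14) = 1780 × 9800.0 / 11566.0 ≈ 1508.2 mm ≈ 1.51 m.

1.51 m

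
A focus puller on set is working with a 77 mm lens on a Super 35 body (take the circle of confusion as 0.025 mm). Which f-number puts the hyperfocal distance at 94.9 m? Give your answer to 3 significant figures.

Rearrange H = f²/(N·c) + f for N: N = f² / ((H − f)·c).
N = 77² / ((94900 − 77) × 0.025) = 5929 / 2371 ≈ 2.50.

f/2.50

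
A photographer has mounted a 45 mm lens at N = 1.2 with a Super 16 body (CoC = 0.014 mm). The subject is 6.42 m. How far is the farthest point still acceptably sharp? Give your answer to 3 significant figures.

Hyperfocal distance H = f²/(N·c) + f = 45²/(1.2 × 0.014) + 45 = 2025/0.0168 + 45 ≈ 120580.7 mm ≈ 120.6 m.
Far limit Df = s·(H − f)/(H − s) = 6420 × (120580.7 − 45) / (120580.7 − 6420) = 6420 × 120535.7 / 114160.7 ≈ 6778.5 mm ≈ 6.78 m.

6.78 m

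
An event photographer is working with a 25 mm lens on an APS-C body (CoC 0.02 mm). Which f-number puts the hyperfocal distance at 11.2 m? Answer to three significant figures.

Rearrange H = f²/(N·c) + f for N: N = f² / ((H − f)·c).
N = 25² / ((11200 − 25) × 0.02) = 625 / 223.5 ≈ 2.80.

f/2.80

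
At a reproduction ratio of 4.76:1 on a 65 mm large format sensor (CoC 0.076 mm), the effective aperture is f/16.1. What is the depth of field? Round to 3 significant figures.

At magnification m, DoF ≈ 2·N_eff·c/m² = 2 × 16.1 × 0.076 / 4.76² = 2.447 / 22.66 ≈ 0.108 mm.

0.108 mm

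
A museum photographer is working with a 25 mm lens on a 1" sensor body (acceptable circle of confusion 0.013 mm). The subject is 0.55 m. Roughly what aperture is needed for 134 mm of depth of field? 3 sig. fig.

Write h = H − f = f²/(N·c). The thin-lens limits are Dn = s·h/(h + (s−f)) and Df = s·h/(h − (s−f)), so DoF = Df − Dn = 2·s·(s−f)·h / (h² − (s−f)²).
That is a quadratic in h: DoF·h² − 2·s·(s−f)·h − DoF·(s−f)² = 0 ⇒ h = (s−f)·(s + √(s² + DoF²)) / DoF = 525 × (550 + √(550² + 134²)) / 134 = 525 × (550 + 566.088) / 134 ≈ 4372.7 mm.
Then N = f²/(c·h) = 25² / (0.013 × 4372.7) = 625 / 56.846 ≈ 11.

f/11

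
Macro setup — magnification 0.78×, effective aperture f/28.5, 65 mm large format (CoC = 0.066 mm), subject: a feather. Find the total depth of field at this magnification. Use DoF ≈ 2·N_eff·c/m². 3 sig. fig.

6.18 mm

At magnification m, DoF ≈ 2·N_eff·c/m² = 2 × 28.5 × 0.066 / 0.78² = 3.762 / 0.6084 ≈ 6.18 mm.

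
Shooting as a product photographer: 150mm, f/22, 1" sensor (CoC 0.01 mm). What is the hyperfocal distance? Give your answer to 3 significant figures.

Hyperfocal distance H = f²/(N·c) + f = 150²/(22 × 0.01) + 150 = 22500/0.22 + 150 ≈ 102422.7 mm ≈ 102 m.

102 m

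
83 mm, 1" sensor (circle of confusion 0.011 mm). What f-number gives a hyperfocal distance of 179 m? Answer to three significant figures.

f/3.50

Rearrange H = f²/(N·c) + f for N: N = f² / ((H − f)·c).
N = 83² / ((179000 − 83) × 0.011) = 6889 / 1968 ≈ 3.50.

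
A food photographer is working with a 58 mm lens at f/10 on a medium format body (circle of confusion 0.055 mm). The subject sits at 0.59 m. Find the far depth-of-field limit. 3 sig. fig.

0.646 m

Hyperfocal distance H = f²/(N·c) + f = 58²/(10 × 0.055) + 58 = 3364/0.55 + 58 ≈ 6174.4 mm ≈ 6.174 m.
Far limit Df = s·(H − f)/(H − s) = 590 × (6174.4 − 58) / (6174.4 − 590) = 590 × 6116.4 / 5584.4 ≈ 646.21 mm ≈ 0.646 m.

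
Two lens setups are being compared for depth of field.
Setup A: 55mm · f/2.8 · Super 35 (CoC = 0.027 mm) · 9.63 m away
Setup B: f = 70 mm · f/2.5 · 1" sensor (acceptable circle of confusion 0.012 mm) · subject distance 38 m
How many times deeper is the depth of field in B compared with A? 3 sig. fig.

Setup A: H = 55²/(2.8×0.027) + 55 ≈ 40068.2 mm; DoF = Df − Dn = 12659.3 − 7770.5 ≈ 4888.8 mm.
Setup B: H = 70²/(2.5×0.012) + 70 ≈ 163403.3 mm; DoF = Df − Dn = 49494 − 30839 ≈ 18655 mm.
Ratio = 18655 / 4888.8 ≈ 3.82.

3.82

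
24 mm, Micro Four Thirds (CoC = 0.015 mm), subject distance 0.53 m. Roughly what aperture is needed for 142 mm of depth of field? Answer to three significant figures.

f/9.99

Write h = H − f = f²/(N·c). The thin-lens limits are Dn = s·h/(h + (s−f)) and Df = s·h/(h − (s−f)), so DoF = Df − Dn = 2·s·(s−f)·h / (h² − (s−f)²).
That is a quadratic in h: DoF·h² − 2·s·(s−f)·h − DoF·(s−f)² = 0 ⇒ h = (s−f)·(s + √(s² + DoF²)) / DoF = 506 × (530 + √(530² + 142²)) / 142 = 506 × (530 + 548.693) / 142 ≈ 3843.8 mm.
Then N = f²/(c·h) = 24² / (0.015 × 3843.8) = 576 / 57.657 ≈ 9.99.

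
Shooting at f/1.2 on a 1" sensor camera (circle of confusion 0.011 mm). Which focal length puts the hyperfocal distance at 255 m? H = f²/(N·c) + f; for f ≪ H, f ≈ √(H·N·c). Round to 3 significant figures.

58.0 mm

From H = f²/(N·c) + f, with f ≪ H: f ≈ √(H·N·c) = √(255000 × 1.2 × 0.011) = √3366.0 ≈ 58.02 mm.
The +f correction barely moves this — solving exactly, f² + N·c·f − N·c·H = 0 ⇒ f = (−N·c + √((N·c)² + 4·N·c·H))/2 = (−0.0132 + √13464)/2 ≈ 58.011 mm, so f ≈ 58.0 mm.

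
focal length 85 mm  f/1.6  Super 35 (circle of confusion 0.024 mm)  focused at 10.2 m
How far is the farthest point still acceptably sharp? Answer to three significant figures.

10.8 m

Hyperfocal distance H = f²/(N·c) + f = 85²/(1.6 × 0.024) + 85 = 7225/0.0384 + 85 ≈ 188236.0 mm ≈ 188.2 m.
Far limit Df = s·(H − f)/(H − s) = 10200 × (188236.0 − 85) / (188236.0 − 10200) = 10200 × 188151.0 / 178036.0 ≈ 10780 mm ≈ 10.8 m.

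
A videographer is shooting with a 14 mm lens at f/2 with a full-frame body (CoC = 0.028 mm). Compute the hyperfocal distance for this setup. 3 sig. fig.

Hyperfocal distance H = f²/(N·c) + f = 14²/(2 × 0.028) + 14 = 196/0.056 + 14 ≈ 3514.0 mm ≈ 3.51 m.

3.51 m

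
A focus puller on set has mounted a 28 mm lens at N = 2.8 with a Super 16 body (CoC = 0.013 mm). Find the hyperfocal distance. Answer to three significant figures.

21.6 m

Hyperfocal distance H = f²/(N·c) + f = 28²/(2.8 × 0.013) + 28 = 784/0.0364 + 28 ≈ 21566.5 mm ≈ 21.6 m.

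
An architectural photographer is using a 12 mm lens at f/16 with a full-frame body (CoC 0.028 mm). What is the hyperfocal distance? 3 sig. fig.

333 mm

Hyperfocal distance H = f²/(N·c) + f = 12²/(16 × 0.028) + 12 = 144/0.448 + 12 ≈ 333.4 mm ≈ 0.333 m.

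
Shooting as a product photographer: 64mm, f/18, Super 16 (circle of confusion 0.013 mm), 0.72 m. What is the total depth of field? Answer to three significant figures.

Hyperfocal distance H = f²/(N·c) + f = 64²/(18 × 0.013) + 64 = 4096/0.234 + 64 ≈ 17568.3 mm ≈ 17.57 m.
Near limit Dn = s·(H − f)/(H + s − 2f) = 720 × (17568.3 − 64) / (17568.3 + 720 − 2 × 64) = 720 × 17504.3 / 18160.3 ≈ 693.992 mm.
Far limit Df = s·(H − f)/(H − s) = 720 × (17568.3 − 64) / (17568.3 − 720) = 720 × 17504.3 / 16848.3 ≈ 748.034 mm.
Depth of field = Df − Dn = 748.034 − 693.992 ≈ 54.042 mm.

54.0 mm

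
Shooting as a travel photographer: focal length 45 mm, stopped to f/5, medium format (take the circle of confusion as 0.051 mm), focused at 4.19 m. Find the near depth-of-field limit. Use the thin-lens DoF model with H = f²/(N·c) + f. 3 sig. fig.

Hyperfocal distance H = f²/(N·c) + f = 45²/(5 × 0.051) + 45 = 2025/0.255 + 45 ≈ 7986.2 mm ≈ 7.986 m.
Near limit Dn = s·(H − f)/(H + s − 2f) = 4190 × (7986.2 − 45) / (7986.2 + 4190 − 2 × 45) = 4190 × 7941.2 / 12086.2 ≈ 2753.0 mm ≈ 2.75 m.

2.75 m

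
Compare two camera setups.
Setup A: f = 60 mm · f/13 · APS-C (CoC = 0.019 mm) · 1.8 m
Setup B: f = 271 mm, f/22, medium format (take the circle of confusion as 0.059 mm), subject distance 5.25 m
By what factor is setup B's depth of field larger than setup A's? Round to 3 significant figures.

2.14

Setup A: H = 60²/(13×0.019) + 60 ≈ 14634.9 mm; DoF = Df − Dn = 2044.02 − 1608.03 ≈ 435.99 mm.
Setup B: H = 271²/(22×0.059) + 271 ≈ 56851.1 mm; DoF = Df − Dn = 5756.57 − 4825.37 ≈ 931.20 mm.
Ratio = 931.20 / 435.99 ≈ 2.14.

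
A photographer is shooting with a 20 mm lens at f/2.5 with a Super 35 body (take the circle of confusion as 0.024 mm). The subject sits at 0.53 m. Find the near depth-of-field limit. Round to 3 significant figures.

Hyperfocal distance H = f²/(N·c) + f = 20²/(2.5 × 0.024) + 20 = 400/0.06 + 20 ≈ 6686.7 mm ≈ 6.687 m.
Near limit Dn = s·(H − f)/(H + s − 2f) = 530 × (6686.7 − 20) / (6686.7 + 530 − 2 × 20) = 530 × 6666.7 / 7176.7 ≈ 492.34 mm.

492 mm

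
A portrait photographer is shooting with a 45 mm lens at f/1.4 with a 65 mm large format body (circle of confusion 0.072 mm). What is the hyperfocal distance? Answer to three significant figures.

20.1 m

Hyperfocal distance H = f²/(N·c) + f = 45²/(1.4 × 0.072) + 45 = 2025/0.1008 + 45 ≈ 20134.3 mm ≈ 20.1 m.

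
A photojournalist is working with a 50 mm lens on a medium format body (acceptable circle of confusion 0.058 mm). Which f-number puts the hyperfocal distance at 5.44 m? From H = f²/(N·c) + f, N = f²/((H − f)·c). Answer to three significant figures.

Rearrange H = f²/(N·c) + f for N: N = f² / ((H − f)·c).
N = 50² / ((5440 − 50) × 0.058) = 2500 / 312.6 ≈ 8.

f/8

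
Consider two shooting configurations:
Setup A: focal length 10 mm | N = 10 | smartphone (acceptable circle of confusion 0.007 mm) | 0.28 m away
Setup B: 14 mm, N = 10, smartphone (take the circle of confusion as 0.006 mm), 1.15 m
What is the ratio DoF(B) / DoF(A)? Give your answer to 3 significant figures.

8.29

Setup A: H = 10²/(10×0.007) + 10 ≈ 1438.6 mm; DoF = Df − Dn = 345.25 − 235.49 ≈ 109.76 mm.
Setup B: H = 14²/(10×0.006) + 14 ≈ 3280.7 mm; DoF = Df − Dn = 1763.14 − 853.27 ≈ 909.87 mm.
Ratio = 909.87 / 109.76 ≈ 8.29.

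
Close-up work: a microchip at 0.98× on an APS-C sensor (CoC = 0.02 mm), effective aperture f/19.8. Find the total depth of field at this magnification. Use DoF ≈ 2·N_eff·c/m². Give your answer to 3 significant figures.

At magnification m, DoF ≈ 2·N_eff·c/m² = 2 × 19.8 × 0.02 / 0.98² = 0.792 / 0.9604 ≈ 0.825 mm.

0.825 mm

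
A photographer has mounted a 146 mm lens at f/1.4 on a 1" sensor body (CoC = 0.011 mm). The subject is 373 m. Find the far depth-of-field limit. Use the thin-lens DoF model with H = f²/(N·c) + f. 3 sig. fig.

Hyperfocal distance H = f²/(N·c) + f = 146²/(1.4 × 0.011) + 146 = 21316/0.0154 + 146 ≈ 1384301.8 mm ≈ 1384 m.
Far limit Df = s·(H − f)/(H − s) = 373000 × (1384301.8 − 146) / (1384301.8 − 373000) = 373000 × 1384155.8 / 1011301.8 ≈ 510520 mm ≈ 511 m.

511 m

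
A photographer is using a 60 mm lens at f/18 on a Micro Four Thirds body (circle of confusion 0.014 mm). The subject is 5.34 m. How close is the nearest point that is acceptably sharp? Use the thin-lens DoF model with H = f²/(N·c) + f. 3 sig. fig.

Hyperfocal distance H = f²/(N·c) + f = 60²/(18 × 0.014) + 60 = 3600/0.252 + 60 ≈ 14345.7 mm ≈ 14.35 m.
Near limit Dn = s·(H − f)/(H + s − 2f) = 5340 × (14345.7 − 60) / (14345.7 + 5340 − 2 × 60) = 5340 × 14285.7 / 19565.7 ≈ 3898.9 mm ≈ 3.90 m.

3.90 m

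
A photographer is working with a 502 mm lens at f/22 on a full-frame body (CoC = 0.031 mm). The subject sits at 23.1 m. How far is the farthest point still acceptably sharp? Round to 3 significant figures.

Hyperfocal distance H = f²/(N·c) + f = 502²/(22 × 0.031) + 502 = 252004/0.682 + 502 ≈ 370009.3 mm ≈ 370.0 m.
Far limit Df = s·(H − f)/(H − s) = 23100 × (370009.3 − 502) / (370009.3 − 23100) = 23100 × 369507.3 / 346909.3 ≈ 24605 mm ≈ 24.6 m.

24.6 m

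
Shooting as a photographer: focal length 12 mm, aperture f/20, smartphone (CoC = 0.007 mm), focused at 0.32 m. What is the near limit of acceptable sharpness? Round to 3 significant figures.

246 mm

Hyperfocal distance H = f²/(N·c) + f = 12²/(20 × 0.007) + 12 = 144/0.14 + 12 ≈ 1040.6 mm ≈ 1.041 m.
Near limit Dn = s·(H − f)/(H + s − 2f) = 320 × (1040.6 − 12) / (1040.6 + 320 − 2 × 12) = 320 × 1028.6 / 1336.6 ≈ 246.26 mm.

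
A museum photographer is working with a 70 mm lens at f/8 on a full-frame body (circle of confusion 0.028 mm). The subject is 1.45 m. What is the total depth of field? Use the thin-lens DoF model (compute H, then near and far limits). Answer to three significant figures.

Hyperfocal distance H = f²/(N·c) + f = 70²/(8 × 0.028) + 70 = 4900/0.224 + 70 ≈ 21945.0 mm ≈ 21.95 m.
Near limit Dn = s·(H − f)/(H + s − 2f) = 1450 × (21945.0 − 70) / (21945.0 + 1450 − 2 × 70) = 1450 × 21875.0 / 23255.0 ≈ 1363.95 mm.
Far limit Df = s·(H − f)/(H − s) = 1450 × (21945.0 − 70) / (21945.0 − 1450) = 1450 × 21875.0 / 20495.0 ≈ 1547.63 mm.
Depth of field = Df − Dn = 1547.63 − 1363.95 ≈ 183.68 mm.

184 mm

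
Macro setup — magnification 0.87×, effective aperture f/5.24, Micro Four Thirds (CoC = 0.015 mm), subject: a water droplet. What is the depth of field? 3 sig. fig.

At magnification m, DoF ≈ 2·N_eff·c/m² = 2 × 5.24 × 0.015 / 0.87² = 0.1572 / 0.7569 ≈ 0.208 mm.

0.208 mm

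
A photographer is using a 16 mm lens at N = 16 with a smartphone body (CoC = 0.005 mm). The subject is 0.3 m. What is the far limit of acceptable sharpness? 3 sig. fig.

329 mm

Hyperfocal distance H = f²/(N·c) + f = 16²/(16 × 0.005) + 16 = 256/0.08 + 16 ≈ 3216.0 mm ≈ 3.216 m.
Far limit Df = s·(H − f)/(H − s) = 300 × (3216.0 − 16) / (3216.0 − 300) = 300 × 3200.0 / 2916.0 ≈ 329.22 mm.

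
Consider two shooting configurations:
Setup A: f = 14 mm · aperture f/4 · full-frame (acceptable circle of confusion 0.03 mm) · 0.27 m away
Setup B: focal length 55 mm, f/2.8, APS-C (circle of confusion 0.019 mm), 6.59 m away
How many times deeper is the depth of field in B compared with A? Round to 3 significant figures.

Setup A: H = 14²/(4×0.03) + 14 ≈ 1647.3 mm; DoF = Df − Dn = 320.184 − 233.416 ≈ 86.768 mm.
Setup B: H = 55²/(2.8×0.019) + 55 ≈ 56915.9 mm; DoF = Df − Dn = 7445.7 − 5910.7 ≈ 1535.0 mm.
Ratio = 1535.0 / 86.768 ≈ 17.7.

17.7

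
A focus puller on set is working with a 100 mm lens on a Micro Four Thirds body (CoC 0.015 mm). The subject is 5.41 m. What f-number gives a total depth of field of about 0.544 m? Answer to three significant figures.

Write h = H − f = f²/(N·c). The thin-lens limits are Dn = s·h/(h + (s−f)) and Df = s·h/(h − (s−f)), so DoF = Df − Dn = 2·s·(s−f)·h / (h² − (s−f)²).
That is a quadratic in h: DoF·h² − 2·s·(s−f)·h − DoF·(s−f)² = 0 ⇒ h = (s−f)·(s + √(s² + DoF²)) / DoF = 5310 × (5410 + √(5410² + 544²)) / 544 = 5310 × (5410 + 5437.28) / 544 ≈ 105881 mm.
Then N = f²/(c·h) = 100² / (0.015 × 105881) = 10000 / 1588.2 ≈ 6.30.

f/6.30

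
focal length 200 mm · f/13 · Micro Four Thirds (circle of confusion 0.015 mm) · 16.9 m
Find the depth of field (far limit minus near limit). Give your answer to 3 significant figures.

Hyperfocal distance H = f²/(N·c) + f = 200²/(13 × 0.015) + 200 = 40000/0.195 + 200 ≈ 205328.2 mm ≈ 205.3 m.
Near limit Dn = s·(H − f)/(H + s − 2f) = 16900 × (205328.2 − 200) / (205328.2 + 16900 − 2 × 200) = 16900 × 205128.2 / 221828.2 ≈ 15627.7 mm.
Far limit Df = s·(H − f)/(H − s) = 16900 × (205328.2 − 200) / (205328.2 − 16900) = 16900 × 205128.2 / 188428.2 ≈ 18397.8 mm.
Depth of field = Df − Dn = 18397.8 − 15627.7 ≈ 2770.1 mm ≈ 2.77 m.

2.77 m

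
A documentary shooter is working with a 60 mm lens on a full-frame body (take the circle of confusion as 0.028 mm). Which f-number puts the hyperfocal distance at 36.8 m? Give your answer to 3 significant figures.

f/3.50

Rearrange H = f²/(N·c) + f for N: N = f² / ((H − f)·c).
N = 60² / ((36800 − 60) × 0.028) = 3600 / 1029 ≈ 3.50.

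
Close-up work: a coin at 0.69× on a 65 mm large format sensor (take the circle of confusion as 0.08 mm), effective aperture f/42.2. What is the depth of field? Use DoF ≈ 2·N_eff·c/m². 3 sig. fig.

14.2 mm

At magnification m, DoF ≈ 2·N_eff·c/m² = 2 × 42.2 × 0.08 / 0.69² = 6.752 / 0.4761 ≈ 14.2 mm.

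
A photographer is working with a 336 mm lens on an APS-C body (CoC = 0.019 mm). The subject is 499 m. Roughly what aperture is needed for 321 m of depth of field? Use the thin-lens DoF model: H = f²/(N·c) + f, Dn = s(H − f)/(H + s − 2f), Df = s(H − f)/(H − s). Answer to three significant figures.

f/3.50

Write h = H − f = f²/(N·c). The thin-lens limits are Dn = s·h/(h + (s−f)) and Df = s·h/(h − (s−f)), so DoF = Df − Dn = 2·s·(s−f)·h / (h² − (s−f)²).
That is a quadratic in h: DoF·h² − 2·s·(s−f)·h − DoF·(s−f)² = 0 ⇒ h = (s−f)·(s + √(s² + DoF²)) / DoF = 498664 × (499000 + √(499000² + 321000²)) / 321000 = 498664 × (499000 + 593331) / 321000 ≈ 1696904 mm.
Then N = f²/(c·h) = 336² / (0.019 × 1696904) = 112896 / 32241 ≈ 3.50.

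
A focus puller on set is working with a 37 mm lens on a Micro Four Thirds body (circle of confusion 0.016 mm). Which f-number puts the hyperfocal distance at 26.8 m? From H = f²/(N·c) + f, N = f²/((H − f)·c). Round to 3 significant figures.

Rearrange H = f²/(N·c) + f for N: N = f² / ((H − f)·c).
N = 37² / ((26800 − 37) × 0.016) = 1369 / 428.2 ≈ 3.20.

f/3.20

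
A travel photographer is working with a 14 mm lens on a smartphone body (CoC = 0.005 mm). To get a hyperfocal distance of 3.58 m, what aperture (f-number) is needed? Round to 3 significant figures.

Rearrange H = f²/(N·c) + f for N: N = f² / ((H − f)·c).
N = 14² / ((3580 − 14) × 0.005) = 196 / 17.83 ≈ 11.

f/11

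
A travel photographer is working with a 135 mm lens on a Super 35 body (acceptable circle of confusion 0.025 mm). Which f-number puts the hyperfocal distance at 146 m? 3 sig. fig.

f/5

Rearrange H = f²/(N·c) + f for N: N = f² / ((H − f)·c).
N = 135² / ((146000 − 135) × 0.025) = 18225 / 3647 ≈ 5.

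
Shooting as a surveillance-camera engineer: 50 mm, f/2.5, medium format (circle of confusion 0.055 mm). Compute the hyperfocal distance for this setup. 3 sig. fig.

18.2 m

Hyperfocal distance H = f²/(N·c) + f = 50²/(2.5 × 0.055) + 50 = 2500/0.1375 + 50 ≈ 18231.8 mm ≈ 18.2 m.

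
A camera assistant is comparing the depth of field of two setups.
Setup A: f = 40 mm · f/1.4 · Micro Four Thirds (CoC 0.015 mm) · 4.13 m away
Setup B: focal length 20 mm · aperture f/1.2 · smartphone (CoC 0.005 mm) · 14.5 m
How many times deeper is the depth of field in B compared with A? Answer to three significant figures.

Setup A: H = 40²/(1.4×0.015) + 40 ≈ 76230.5 mm; DoF = Df − Dn = 4364.28 − 3919.59 ≈ 444.69 mm.
Setup B: H = 20²/(1.2×0.005) + 20 ≈ 66686.7 mm; DoF = Df − Dn = 18523.2 − 11912.6 ≈ 6610.6 mm.
Ratio = 6610.6 / 444.69 ≈ 14.9.

14.9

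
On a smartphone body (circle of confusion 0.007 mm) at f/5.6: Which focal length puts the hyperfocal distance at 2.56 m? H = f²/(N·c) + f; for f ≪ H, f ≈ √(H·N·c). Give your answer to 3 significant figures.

10.0 mm

From H = f²/(N·c) + f, with f ≪ H: f ≈ √(H·N·c) = √(2560 × 5.6 × 0.007) = √100.35 ≈ 10.02 mm.
The +f correction barely moves this — solving exactly, f² + N·c·f − N·c·H = 0 ⇒ f = (−N·c + √((N·c)² + 4·N·c·H))/2 = (−0.0392 + √401.41)/2 ≈ 9.9980 mm, so f ≈ 10.0 mm.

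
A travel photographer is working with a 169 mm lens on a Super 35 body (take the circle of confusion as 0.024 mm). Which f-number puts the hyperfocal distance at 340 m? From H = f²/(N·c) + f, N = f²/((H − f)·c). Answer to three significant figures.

f/3.50

Rearrange H = f²/(N·c) + f for N: N = f² / ((H − f)·c).
N = 169² / ((340000 − 169) × 0.024) = 28561 / 8156 ≈ 3.50.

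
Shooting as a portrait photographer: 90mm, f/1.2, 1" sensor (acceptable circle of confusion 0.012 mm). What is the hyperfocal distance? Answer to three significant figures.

Hyperfocal distance H = f²/(N·c) + f = 90²/(1.2 × 0.012) + 90 = 8100/0.0144 + 90 ≈ 562590.0 mm ≈ 563 m.

563 m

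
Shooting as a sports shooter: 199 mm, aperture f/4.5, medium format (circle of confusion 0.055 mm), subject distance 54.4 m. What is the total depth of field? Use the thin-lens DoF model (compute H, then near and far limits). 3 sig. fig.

Hyperfocal distance H = f²/(N·c) + f = 199²/(4.5 × 0.055) + 199 = 39601/0.2475 + 199 ≈ 160203.0 mm ≈ 160.2 m.
Near limit Dn = s·(H − f)/(H + s − 2f) = 54400 × (160203.0 − 199) / (160203.0 + 54400 − 2 × 199) = 54400 × 160004.0 / 214205.0 ≈ 40635 mm.
Far limit Df = s·(H − f)/(H − s) = 54400 × (160203.0 − 199) / (160203.0 − 54400) = 54400 × 160004.0 / 105803.0 ≈ 82268 mm.
Depth of field = Df − Dn = 82268 − 40635 ≈ 41633 mm ≈ 41.6 m.

41.6 m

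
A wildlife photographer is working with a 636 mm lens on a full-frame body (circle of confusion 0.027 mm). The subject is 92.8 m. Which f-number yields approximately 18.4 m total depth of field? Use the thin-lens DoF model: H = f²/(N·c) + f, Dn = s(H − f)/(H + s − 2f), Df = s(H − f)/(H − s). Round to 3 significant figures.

f/16

Write h = H − f = f²/(N·c). The thin-lens limits are Dn = s·h/(h + (s−f)) and Df = s·h/(h − (s−f)), so DoF = Df − Dn = 2·s·(s−f)·h / (h² − (s−f)²).
That is a quadratic in h: DoF·h² − 2·s·(s−f)·h − DoF·(s−f)² = 0 ⇒ h = (s−f)·(s + √(s² + DoF²)) / DoF = 92164 × (92800 + √(92800² + 18400²)) / 18400 = 92164 × (92800 + 94606.6) / 18400 ≈ 938703 mm.
Then N = f²/(c·h) = 636² / (0.027 × 938703) = 404496 / 25345 ≈ 16.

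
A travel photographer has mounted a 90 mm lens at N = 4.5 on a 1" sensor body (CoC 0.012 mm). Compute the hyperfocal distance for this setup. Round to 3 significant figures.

150 m

Hyperfocal distance H = f²/(N·c) + f = 90²/(4.5 × 0.012) + 90 = 8100/0.054 + 90 ≈ 150090.0 mm ≈ 150 m.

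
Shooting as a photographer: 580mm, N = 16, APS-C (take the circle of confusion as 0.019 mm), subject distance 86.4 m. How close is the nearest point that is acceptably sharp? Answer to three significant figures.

80.2 m

Hyperfocal distance H = f²/(N·c) + f = 580²/(16 × 0.019) + 580 = 336400/0.304 + 580 ≈ 1107158.9 mm ≈ 1107 m.
Near limit Dn = s·(H − f)/(H + s − 2f) = 86400 × (1107158.9 − 580) / (1107158.9 + 86400 − 2 × 580) = 86400 × 1106578.9 / 1192398.9 ≈ 80182 mm ≈ 80.2 m.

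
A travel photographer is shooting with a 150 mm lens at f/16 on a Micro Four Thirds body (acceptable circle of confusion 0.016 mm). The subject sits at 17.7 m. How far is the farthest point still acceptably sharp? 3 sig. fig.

22.1 m

Hyperfocal distance H = f²/(N·c) + f = 150²/(16 × 0.016) + 150 = 22500/0.256 + 150 ≈ 88040.6 mm ≈ 88.04 m.
Far limit Df = s·(H − f)/(H − s) = 17700 × (88040.6 − 150) / (88040.6 − 17700) = 17700 × 87890.6 / 70340.6 ≈ 22116 mm ≈ 22.1 m.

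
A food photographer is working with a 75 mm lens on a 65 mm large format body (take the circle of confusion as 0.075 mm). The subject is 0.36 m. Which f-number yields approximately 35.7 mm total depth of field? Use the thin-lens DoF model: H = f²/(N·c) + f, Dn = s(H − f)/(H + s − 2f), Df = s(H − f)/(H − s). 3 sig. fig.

f/13

Write h = H − f = f²/(N·c). The thin-lens limits are Dn = s·h/(h + (s−f)) and Df = s·h/(h − (s−f)), so DoF = Df − Dn = 2·s·(s−f)·h / (h² − (s−f)²).
That is a quadratic in h: DoF·h² − 2·s·(s−f)·h − DoF·(s−f)² = 0 ⇒ h = (s−f)·(s + √(s² + DoF²)) / DoF = 285 × (360 + √(360² + 35.7²)) / 35.7 = 285 × (360 + 361.766) / 35.7 ≈ 5762.0 mm.
Then N = f²/(c·h) = 75² / (0.075 × 5762.0) = 5625 / 432.15 ≈ 13.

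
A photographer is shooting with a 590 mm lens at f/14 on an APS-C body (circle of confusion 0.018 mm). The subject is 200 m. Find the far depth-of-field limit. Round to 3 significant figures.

Hyperfocal distance H = f²/(N·c) + f = 590²/(14 × 0.018) + 590 = 348100/0.252 + 590 ≈ 1381939.2 mm ≈ 1382 m.
Far limit Df = s·(H − f)/(H − s) = 200000 × (1381939.2 − 590) / (1381939.2 − 200000) = 200000 × 1381349.2 / 1181939.2 ≈ 233743 mm ≈ 234 m.

234 m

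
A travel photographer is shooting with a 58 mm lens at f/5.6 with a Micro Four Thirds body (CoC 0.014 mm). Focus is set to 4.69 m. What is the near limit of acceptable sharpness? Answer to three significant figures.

Hyperfocal distance H = f²/(N·c) + f = 58²/(5.6 × 0.014) + 58 = 3364/0.0784 + 58 ≈ 42966.2 mm ≈ 42.97 m.
Near limit Dn = s·(H − f)/(H + s − 2f) = 4690 × (42966.2 − 58) / (42966.2 + 4690 − 2 × 58) = 4690 × 42908.2 / 47540.2 ≈ 4233.0 mm ≈ 4.23 m.

4.23 m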